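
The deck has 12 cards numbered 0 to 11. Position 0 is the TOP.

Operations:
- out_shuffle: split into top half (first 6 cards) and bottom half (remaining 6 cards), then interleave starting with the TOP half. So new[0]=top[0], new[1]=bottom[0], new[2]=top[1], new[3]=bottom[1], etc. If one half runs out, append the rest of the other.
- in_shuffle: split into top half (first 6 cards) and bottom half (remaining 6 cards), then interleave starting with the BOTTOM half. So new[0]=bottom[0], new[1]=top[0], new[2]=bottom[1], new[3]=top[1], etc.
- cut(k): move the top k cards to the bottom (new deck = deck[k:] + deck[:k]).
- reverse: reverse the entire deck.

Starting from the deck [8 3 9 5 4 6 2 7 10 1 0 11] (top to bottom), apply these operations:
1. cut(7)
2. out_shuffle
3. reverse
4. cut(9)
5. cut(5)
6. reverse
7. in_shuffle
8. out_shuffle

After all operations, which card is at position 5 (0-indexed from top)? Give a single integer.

After op 1 (cut(7)): [7 10 1 0 11 8 3 9 5 4 6 2]
After op 2 (out_shuffle): [7 3 10 9 1 5 0 4 11 6 8 2]
After op 3 (reverse): [2 8 6 11 4 0 5 1 9 10 3 7]
After op 4 (cut(9)): [10 3 7 2 8 6 11 4 0 5 1 9]
After op 5 (cut(5)): [6 11 4 0 5 1 9 10 3 7 2 8]
After op 6 (reverse): [8 2 7 3 10 9 1 5 0 4 11 6]
After op 7 (in_shuffle): [1 8 5 2 0 7 4 3 11 10 6 9]
After op 8 (out_shuffle): [1 4 8 3 5 11 2 10 0 6 7 9]
Position 5: card 11.

Answer: 11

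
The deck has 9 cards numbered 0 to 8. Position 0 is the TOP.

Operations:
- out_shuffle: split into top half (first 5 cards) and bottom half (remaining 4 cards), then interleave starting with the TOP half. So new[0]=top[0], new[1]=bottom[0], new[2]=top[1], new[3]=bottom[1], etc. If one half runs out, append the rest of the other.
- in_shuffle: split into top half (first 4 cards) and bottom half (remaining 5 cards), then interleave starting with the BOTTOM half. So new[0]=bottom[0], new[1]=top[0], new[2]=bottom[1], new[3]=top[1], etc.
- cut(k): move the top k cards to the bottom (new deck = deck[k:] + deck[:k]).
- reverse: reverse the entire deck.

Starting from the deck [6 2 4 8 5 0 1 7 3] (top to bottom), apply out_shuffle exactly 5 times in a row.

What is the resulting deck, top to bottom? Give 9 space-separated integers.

After op 1 (out_shuffle): [6 0 2 1 4 7 8 3 5]
After op 2 (out_shuffle): [6 7 0 8 2 3 1 5 4]
After op 3 (out_shuffle): [6 3 7 1 0 5 8 4 2]
After op 4 (out_shuffle): [6 5 3 8 7 4 1 2 0]
After op 5 (out_shuffle): [6 4 5 1 3 2 8 0 7]

Answer: 6 4 5 1 3 2 8 0 7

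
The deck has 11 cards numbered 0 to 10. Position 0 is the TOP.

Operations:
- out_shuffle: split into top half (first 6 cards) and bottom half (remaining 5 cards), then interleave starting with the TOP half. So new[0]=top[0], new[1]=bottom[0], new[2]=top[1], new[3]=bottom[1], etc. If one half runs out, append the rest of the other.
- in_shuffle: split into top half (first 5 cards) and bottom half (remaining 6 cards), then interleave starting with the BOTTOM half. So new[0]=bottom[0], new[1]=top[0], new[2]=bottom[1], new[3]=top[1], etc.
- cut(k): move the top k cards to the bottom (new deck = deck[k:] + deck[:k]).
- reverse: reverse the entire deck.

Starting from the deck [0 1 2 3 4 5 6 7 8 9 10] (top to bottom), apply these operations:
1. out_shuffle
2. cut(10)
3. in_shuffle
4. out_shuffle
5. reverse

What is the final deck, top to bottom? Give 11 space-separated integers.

After op 1 (out_shuffle): [0 6 1 7 2 8 3 9 4 10 5]
After op 2 (cut(10)): [5 0 6 1 7 2 8 3 9 4 10]
After op 3 (in_shuffle): [2 5 8 0 3 6 9 1 4 7 10]
After op 4 (out_shuffle): [2 9 5 1 8 4 0 7 3 10 6]
After op 5 (reverse): [6 10 3 7 0 4 8 1 5 9 2]

Answer: 6 10 3 7 0 4 8 1 5 9 2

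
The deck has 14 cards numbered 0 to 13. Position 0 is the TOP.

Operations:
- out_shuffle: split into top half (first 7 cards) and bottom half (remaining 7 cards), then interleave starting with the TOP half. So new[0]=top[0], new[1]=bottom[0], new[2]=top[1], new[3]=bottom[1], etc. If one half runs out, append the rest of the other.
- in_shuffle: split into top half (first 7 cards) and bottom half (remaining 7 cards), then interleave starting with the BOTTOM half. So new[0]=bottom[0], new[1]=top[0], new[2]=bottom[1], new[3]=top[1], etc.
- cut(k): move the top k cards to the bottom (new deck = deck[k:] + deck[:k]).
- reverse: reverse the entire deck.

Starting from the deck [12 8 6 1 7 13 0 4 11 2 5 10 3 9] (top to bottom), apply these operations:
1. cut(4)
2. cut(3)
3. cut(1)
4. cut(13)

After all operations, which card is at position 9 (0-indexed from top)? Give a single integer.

Answer: 6

Derivation:
After op 1 (cut(4)): [7 13 0 4 11 2 5 10 3 9 12 8 6 1]
After op 2 (cut(3)): [4 11 2 5 10 3 9 12 8 6 1 7 13 0]
After op 3 (cut(1)): [11 2 5 10 3 9 12 8 6 1 7 13 0 4]
After op 4 (cut(13)): [4 11 2 5 10 3 9 12 8 6 1 7 13 0]
Position 9: card 6.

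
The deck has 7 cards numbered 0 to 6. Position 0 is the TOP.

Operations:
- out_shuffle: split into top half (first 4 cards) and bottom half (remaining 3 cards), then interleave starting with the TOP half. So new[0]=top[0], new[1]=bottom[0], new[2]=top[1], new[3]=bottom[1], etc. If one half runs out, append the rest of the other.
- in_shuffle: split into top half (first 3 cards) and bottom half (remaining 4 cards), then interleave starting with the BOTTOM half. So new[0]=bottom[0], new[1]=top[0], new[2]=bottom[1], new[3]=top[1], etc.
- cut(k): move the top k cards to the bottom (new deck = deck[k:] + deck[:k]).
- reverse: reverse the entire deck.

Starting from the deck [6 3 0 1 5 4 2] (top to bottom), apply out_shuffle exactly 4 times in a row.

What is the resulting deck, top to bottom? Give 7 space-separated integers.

After op 1 (out_shuffle): [6 5 3 4 0 2 1]
After op 2 (out_shuffle): [6 0 5 2 3 1 4]
After op 3 (out_shuffle): [6 3 0 1 5 4 2]
After op 4 (out_shuffle): [6 5 3 4 0 2 1]

Answer: 6 5 3 4 0 2 1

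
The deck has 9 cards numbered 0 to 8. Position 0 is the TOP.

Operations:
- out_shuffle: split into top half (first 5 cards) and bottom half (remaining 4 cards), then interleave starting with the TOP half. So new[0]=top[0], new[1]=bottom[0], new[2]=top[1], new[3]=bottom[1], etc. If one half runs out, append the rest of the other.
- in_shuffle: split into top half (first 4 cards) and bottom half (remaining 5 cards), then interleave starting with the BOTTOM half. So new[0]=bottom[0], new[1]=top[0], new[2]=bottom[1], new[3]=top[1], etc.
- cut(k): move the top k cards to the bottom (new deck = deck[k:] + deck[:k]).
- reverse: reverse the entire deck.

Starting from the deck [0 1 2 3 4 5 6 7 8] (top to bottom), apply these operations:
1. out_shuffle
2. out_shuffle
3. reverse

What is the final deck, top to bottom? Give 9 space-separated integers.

After op 1 (out_shuffle): [0 5 1 6 2 7 3 8 4]
After op 2 (out_shuffle): [0 7 5 3 1 8 6 4 2]
After op 3 (reverse): [2 4 6 8 1 3 5 7 0]

Answer: 2 4 6 8 1 3 5 7 0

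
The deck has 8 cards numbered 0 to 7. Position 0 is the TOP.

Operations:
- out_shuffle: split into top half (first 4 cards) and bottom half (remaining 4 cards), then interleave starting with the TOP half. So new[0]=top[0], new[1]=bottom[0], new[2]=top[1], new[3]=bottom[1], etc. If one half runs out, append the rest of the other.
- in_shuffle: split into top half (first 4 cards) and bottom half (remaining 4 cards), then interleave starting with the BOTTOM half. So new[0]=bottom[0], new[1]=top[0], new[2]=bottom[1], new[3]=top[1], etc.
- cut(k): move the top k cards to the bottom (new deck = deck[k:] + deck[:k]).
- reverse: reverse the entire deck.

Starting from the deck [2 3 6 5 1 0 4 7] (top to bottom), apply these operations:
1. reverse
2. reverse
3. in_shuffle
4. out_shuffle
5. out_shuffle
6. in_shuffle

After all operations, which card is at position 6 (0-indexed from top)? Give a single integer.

Answer: 5

Derivation:
After op 1 (reverse): [7 4 0 1 5 6 3 2]
After op 2 (reverse): [2 3 6 5 1 0 4 7]
After op 3 (in_shuffle): [1 2 0 3 4 6 7 5]
After op 4 (out_shuffle): [1 4 2 6 0 7 3 5]
After op 5 (out_shuffle): [1 0 4 7 2 3 6 5]
After op 6 (in_shuffle): [2 1 3 0 6 4 5 7]
Position 6: card 5.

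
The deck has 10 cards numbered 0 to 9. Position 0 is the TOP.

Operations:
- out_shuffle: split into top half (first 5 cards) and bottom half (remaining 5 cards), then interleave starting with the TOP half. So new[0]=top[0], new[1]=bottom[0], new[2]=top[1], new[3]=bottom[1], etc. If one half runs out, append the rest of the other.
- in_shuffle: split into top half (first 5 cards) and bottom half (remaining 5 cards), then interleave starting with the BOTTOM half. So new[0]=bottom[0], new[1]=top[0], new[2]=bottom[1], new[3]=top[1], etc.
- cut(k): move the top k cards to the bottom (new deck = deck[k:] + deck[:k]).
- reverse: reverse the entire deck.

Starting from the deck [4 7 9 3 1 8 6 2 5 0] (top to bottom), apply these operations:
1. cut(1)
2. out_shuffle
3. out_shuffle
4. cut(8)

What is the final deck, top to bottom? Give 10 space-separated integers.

Answer: 3 4 7 5 6 1 9 0 2 8

Derivation:
After op 1 (cut(1)): [7 9 3 1 8 6 2 5 0 4]
After op 2 (out_shuffle): [7 6 9 2 3 5 1 0 8 4]
After op 3 (out_shuffle): [7 5 6 1 9 0 2 8 3 4]
After op 4 (cut(8)): [3 4 7 5 6 1 9 0 2 8]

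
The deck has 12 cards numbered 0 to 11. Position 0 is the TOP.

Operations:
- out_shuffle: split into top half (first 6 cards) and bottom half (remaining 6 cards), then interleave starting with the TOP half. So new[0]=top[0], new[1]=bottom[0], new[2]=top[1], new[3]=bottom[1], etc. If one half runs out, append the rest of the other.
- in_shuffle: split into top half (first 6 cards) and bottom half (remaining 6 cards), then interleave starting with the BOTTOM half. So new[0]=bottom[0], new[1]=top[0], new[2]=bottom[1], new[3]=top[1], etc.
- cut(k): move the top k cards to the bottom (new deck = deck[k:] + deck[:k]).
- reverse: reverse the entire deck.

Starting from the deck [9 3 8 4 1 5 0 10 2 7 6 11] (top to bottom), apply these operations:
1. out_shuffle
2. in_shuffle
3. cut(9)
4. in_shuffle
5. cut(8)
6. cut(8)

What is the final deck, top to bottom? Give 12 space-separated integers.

After op 1 (out_shuffle): [9 0 3 10 8 2 4 7 1 6 5 11]
After op 2 (in_shuffle): [4 9 7 0 1 3 6 10 5 8 11 2]
After op 3 (cut(9)): [8 11 2 4 9 7 0 1 3 6 10 5]
After op 4 (in_shuffle): [0 8 1 11 3 2 6 4 10 9 5 7]
After op 5 (cut(8)): [10 9 5 7 0 8 1 11 3 2 6 4]
After op 6 (cut(8)): [3 2 6 4 10 9 5 7 0 8 1 11]

Answer: 3 2 6 4 10 9 5 7 0 8 1 11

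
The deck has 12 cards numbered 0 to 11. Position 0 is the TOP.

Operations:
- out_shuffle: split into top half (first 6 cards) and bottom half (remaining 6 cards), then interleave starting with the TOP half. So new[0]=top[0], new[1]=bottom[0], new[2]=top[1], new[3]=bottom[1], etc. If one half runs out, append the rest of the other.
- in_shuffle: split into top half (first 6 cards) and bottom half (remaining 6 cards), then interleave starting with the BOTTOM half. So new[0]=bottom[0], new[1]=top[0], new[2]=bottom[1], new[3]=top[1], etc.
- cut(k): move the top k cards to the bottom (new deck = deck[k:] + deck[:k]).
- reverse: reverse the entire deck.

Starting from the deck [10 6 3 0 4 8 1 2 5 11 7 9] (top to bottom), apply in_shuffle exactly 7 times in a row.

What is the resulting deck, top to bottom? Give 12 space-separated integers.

Answer: 8 9 4 7 0 11 3 5 6 2 10 1

Derivation:
After op 1 (in_shuffle): [1 10 2 6 5 3 11 0 7 4 9 8]
After op 2 (in_shuffle): [11 1 0 10 7 2 4 6 9 5 8 3]
After op 3 (in_shuffle): [4 11 6 1 9 0 5 10 8 7 3 2]
After op 4 (in_shuffle): [5 4 10 11 8 6 7 1 3 9 2 0]
After op 5 (in_shuffle): [7 5 1 4 3 10 9 11 2 8 0 6]
After op 6 (in_shuffle): [9 7 11 5 2 1 8 4 0 3 6 10]
After op 7 (in_shuffle): [8 9 4 7 0 11 3 5 6 2 10 1]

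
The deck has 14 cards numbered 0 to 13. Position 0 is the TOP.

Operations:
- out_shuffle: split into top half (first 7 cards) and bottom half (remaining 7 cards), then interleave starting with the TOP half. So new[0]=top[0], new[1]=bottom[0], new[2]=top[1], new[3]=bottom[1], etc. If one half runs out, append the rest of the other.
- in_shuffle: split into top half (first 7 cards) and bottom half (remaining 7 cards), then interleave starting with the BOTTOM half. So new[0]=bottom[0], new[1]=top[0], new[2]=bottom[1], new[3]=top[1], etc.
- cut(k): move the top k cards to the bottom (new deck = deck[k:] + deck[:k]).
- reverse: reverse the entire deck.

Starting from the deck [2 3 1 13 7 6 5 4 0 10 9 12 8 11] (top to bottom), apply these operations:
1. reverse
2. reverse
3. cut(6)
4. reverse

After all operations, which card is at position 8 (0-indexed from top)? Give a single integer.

After op 1 (reverse): [11 8 12 9 10 0 4 5 6 7 13 1 3 2]
After op 2 (reverse): [2 3 1 13 7 6 5 4 0 10 9 12 8 11]
After op 3 (cut(6)): [5 4 0 10 9 12 8 11 2 3 1 13 7 6]
After op 4 (reverse): [6 7 13 1 3 2 11 8 12 9 10 0 4 5]
Position 8: card 12.

Answer: 12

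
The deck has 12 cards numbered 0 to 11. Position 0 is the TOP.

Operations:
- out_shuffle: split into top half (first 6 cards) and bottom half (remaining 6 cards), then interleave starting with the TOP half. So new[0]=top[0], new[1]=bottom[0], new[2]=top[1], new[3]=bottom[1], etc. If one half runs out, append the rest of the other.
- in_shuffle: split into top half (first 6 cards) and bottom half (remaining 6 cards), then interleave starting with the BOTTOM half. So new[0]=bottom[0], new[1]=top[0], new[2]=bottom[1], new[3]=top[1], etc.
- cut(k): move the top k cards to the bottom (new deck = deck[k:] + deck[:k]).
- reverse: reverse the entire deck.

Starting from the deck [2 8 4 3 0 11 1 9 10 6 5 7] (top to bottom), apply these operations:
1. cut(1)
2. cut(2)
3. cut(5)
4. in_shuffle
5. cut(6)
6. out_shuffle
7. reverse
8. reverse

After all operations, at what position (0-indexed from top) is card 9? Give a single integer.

Answer: 8

Derivation:
After op 1 (cut(1)): [8 4 3 0 11 1 9 10 6 5 7 2]
After op 2 (cut(2)): [3 0 11 1 9 10 6 5 7 2 8 4]
After op 3 (cut(5)): [10 6 5 7 2 8 4 3 0 11 1 9]
After op 4 (in_shuffle): [4 10 3 6 0 5 11 7 1 2 9 8]
After op 5 (cut(6)): [11 7 1 2 9 8 4 10 3 6 0 5]
After op 6 (out_shuffle): [11 4 7 10 1 3 2 6 9 0 8 5]
After op 7 (reverse): [5 8 0 9 6 2 3 1 10 7 4 11]
After op 8 (reverse): [11 4 7 10 1 3 2 6 9 0 8 5]
Card 9 is at position 8.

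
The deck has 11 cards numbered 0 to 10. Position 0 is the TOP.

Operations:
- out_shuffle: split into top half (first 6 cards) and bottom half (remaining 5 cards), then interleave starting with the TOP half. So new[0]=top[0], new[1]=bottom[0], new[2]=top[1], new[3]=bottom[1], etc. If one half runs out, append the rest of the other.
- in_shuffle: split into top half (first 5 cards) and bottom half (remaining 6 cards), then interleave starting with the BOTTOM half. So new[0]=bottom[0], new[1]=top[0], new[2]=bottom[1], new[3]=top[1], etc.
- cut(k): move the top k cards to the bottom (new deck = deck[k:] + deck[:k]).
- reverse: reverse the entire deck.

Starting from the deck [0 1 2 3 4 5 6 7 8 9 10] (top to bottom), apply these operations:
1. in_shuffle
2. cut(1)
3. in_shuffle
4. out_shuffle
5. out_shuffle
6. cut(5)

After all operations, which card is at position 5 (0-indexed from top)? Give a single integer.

Answer: 10

Derivation:
After op 1 (in_shuffle): [5 0 6 1 7 2 8 3 9 4 10]
After op 2 (cut(1)): [0 6 1 7 2 8 3 9 4 10 5]
After op 3 (in_shuffle): [8 0 3 6 9 1 4 7 10 2 5]
After op 4 (out_shuffle): [8 4 0 7 3 10 6 2 9 5 1]
After op 5 (out_shuffle): [8 6 4 2 0 9 7 5 3 1 10]
After op 6 (cut(5)): [9 7 5 3 1 10 8 6 4 2 0]
Position 5: card 10.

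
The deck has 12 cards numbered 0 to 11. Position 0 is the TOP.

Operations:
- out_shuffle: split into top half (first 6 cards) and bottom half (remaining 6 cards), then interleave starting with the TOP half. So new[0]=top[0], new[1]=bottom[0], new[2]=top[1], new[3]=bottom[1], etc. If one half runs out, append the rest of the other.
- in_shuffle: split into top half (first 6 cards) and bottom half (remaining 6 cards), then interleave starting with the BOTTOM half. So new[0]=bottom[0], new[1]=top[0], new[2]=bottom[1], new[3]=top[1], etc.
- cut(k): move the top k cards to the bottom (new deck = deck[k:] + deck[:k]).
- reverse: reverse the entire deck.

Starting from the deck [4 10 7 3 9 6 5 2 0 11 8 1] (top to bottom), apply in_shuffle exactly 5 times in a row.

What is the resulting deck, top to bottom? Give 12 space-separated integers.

After op 1 (in_shuffle): [5 4 2 10 0 7 11 3 8 9 1 6]
After op 2 (in_shuffle): [11 5 3 4 8 2 9 10 1 0 6 7]
After op 3 (in_shuffle): [9 11 10 5 1 3 0 4 6 8 7 2]
After op 4 (in_shuffle): [0 9 4 11 6 10 8 5 7 1 2 3]
After op 5 (in_shuffle): [8 0 5 9 7 4 1 11 2 6 3 10]

Answer: 8 0 5 9 7 4 1 11 2 6 3 10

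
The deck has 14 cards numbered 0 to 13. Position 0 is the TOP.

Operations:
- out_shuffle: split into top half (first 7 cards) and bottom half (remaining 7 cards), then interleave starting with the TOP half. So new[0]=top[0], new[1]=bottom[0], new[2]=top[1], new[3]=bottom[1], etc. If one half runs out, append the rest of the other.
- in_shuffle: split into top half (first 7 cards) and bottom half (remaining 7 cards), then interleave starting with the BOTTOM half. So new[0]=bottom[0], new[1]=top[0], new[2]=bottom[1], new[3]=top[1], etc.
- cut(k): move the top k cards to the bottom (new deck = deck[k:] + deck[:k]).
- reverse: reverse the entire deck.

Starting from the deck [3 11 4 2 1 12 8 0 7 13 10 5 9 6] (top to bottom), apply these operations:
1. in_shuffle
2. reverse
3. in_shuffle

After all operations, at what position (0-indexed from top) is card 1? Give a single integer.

Answer: 9

Derivation:
After op 1 (in_shuffle): [0 3 7 11 13 4 10 2 5 1 9 12 6 8]
After op 2 (reverse): [8 6 12 9 1 5 2 10 4 13 11 7 3 0]
After op 3 (in_shuffle): [10 8 4 6 13 12 11 9 7 1 3 5 0 2]
Card 1 is at position 9.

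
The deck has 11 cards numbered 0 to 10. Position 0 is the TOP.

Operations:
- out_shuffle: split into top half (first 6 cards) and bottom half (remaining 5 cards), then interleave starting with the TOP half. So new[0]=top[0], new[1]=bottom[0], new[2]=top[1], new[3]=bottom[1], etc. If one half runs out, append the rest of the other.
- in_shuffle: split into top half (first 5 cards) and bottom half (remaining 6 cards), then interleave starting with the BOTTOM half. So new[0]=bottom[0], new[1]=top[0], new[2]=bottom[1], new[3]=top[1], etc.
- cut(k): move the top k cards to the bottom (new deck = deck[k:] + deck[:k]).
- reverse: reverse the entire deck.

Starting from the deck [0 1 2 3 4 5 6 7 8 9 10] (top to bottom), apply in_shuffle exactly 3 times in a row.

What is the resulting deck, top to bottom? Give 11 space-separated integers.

Answer: 6 2 9 5 1 8 4 0 7 3 10

Derivation:
After op 1 (in_shuffle): [5 0 6 1 7 2 8 3 9 4 10]
After op 2 (in_shuffle): [2 5 8 0 3 6 9 1 4 7 10]
After op 3 (in_shuffle): [6 2 9 5 1 8 4 0 7 3 10]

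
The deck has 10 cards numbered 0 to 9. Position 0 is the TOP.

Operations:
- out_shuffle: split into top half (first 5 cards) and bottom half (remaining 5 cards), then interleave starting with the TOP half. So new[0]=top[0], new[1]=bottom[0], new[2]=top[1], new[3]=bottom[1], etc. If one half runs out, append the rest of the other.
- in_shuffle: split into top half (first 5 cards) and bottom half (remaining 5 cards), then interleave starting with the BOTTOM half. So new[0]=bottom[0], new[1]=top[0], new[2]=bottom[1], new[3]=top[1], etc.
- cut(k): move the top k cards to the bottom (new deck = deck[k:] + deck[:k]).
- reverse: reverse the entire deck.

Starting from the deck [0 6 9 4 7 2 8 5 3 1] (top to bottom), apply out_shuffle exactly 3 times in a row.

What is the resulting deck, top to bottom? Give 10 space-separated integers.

After op 1 (out_shuffle): [0 2 6 8 9 5 4 3 7 1]
After op 2 (out_shuffle): [0 5 2 4 6 3 8 7 9 1]
After op 3 (out_shuffle): [0 3 5 8 2 7 4 9 6 1]

Answer: 0 3 5 8 2 7 4 9 6 1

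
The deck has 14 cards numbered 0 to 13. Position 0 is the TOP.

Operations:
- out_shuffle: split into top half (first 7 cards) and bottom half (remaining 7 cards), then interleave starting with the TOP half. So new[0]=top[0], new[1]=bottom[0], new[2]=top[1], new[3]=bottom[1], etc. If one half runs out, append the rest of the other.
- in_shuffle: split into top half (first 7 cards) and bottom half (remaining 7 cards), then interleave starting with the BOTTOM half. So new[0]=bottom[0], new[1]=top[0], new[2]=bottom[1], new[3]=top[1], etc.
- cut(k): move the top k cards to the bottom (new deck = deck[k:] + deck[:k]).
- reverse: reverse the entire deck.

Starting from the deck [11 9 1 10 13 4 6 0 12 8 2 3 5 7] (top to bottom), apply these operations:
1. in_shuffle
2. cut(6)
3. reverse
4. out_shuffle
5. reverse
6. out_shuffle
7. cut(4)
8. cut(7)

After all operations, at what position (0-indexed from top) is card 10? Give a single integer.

Answer: 7

Derivation:
After op 1 (in_shuffle): [0 11 12 9 8 1 2 10 3 13 5 4 7 6]
After op 2 (cut(6)): [2 10 3 13 5 4 7 6 0 11 12 9 8 1]
After op 3 (reverse): [1 8 9 12 11 0 6 7 4 5 13 3 10 2]
After op 4 (out_shuffle): [1 7 8 4 9 5 12 13 11 3 0 10 6 2]
After op 5 (reverse): [2 6 10 0 3 11 13 12 5 9 4 8 7 1]
After op 6 (out_shuffle): [2 12 6 5 10 9 0 4 3 8 11 7 13 1]
After op 7 (cut(4)): [10 9 0 4 3 8 11 7 13 1 2 12 6 5]
After op 8 (cut(7)): [7 13 1 2 12 6 5 10 9 0 4 3 8 11]
Card 10 is at position 7.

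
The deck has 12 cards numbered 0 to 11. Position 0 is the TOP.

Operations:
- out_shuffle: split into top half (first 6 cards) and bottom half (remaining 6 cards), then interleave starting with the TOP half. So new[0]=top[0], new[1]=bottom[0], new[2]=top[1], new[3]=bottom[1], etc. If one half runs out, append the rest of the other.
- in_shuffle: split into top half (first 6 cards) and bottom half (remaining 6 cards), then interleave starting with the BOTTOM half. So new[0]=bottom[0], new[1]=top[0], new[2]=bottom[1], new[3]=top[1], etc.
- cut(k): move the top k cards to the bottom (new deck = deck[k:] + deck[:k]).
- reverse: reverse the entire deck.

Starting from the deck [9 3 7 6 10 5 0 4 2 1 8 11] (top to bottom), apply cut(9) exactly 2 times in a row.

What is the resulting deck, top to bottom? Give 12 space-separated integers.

After op 1 (cut(9)): [1 8 11 9 3 7 6 10 5 0 4 2]
After op 2 (cut(9)): [0 4 2 1 8 11 9 3 7 6 10 5]

Answer: 0 4 2 1 8 11 9 3 7 6 10 5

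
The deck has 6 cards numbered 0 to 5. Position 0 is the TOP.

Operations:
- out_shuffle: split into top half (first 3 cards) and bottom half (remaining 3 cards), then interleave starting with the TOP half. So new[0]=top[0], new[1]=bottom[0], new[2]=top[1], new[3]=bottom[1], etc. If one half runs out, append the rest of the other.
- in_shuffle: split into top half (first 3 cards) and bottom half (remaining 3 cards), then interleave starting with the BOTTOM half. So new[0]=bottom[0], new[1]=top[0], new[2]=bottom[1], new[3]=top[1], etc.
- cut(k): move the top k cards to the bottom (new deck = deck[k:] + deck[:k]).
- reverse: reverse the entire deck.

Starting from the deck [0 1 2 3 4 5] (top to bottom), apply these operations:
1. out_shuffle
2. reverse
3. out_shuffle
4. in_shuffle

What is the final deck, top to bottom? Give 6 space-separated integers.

After op 1 (out_shuffle): [0 3 1 4 2 5]
After op 2 (reverse): [5 2 4 1 3 0]
After op 3 (out_shuffle): [5 1 2 3 4 0]
After op 4 (in_shuffle): [3 5 4 1 0 2]

Answer: 3 5 4 1 0 2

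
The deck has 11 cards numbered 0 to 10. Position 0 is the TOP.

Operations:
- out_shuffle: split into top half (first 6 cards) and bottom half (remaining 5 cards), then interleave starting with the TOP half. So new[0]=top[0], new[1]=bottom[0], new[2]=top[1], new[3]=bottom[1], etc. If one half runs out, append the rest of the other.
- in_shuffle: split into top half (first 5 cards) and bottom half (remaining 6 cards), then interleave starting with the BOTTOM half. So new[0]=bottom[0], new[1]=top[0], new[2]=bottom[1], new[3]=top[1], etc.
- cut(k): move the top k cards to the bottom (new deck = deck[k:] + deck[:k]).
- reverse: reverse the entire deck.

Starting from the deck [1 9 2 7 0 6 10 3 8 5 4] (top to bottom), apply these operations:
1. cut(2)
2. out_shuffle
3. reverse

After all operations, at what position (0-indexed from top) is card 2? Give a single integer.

Answer: 10

Derivation:
After op 1 (cut(2)): [2 7 0 6 10 3 8 5 4 1 9]
After op 2 (out_shuffle): [2 8 7 5 0 4 6 1 10 9 3]
After op 3 (reverse): [3 9 10 1 6 4 0 5 7 8 2]
Card 2 is at position 10.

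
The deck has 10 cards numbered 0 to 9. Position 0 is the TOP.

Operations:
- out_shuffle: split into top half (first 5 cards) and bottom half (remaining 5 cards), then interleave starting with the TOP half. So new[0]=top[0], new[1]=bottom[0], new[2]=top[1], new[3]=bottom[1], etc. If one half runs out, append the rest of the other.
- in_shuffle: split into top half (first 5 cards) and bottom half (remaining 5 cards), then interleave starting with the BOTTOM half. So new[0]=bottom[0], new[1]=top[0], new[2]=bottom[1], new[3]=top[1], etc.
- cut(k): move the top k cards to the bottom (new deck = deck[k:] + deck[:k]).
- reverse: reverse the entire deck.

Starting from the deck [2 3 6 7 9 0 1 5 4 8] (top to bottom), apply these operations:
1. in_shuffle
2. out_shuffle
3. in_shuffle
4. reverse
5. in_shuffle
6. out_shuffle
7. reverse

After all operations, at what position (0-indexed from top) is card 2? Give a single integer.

After op 1 (in_shuffle): [0 2 1 3 5 6 4 7 8 9]
After op 2 (out_shuffle): [0 6 2 4 1 7 3 8 5 9]
After op 3 (in_shuffle): [7 0 3 6 8 2 5 4 9 1]
After op 4 (reverse): [1 9 4 5 2 8 6 3 0 7]
After op 5 (in_shuffle): [8 1 6 9 3 4 0 5 7 2]
After op 6 (out_shuffle): [8 4 1 0 6 5 9 7 3 2]
After op 7 (reverse): [2 3 7 9 5 6 0 1 4 8]
Card 2 is at position 0.

Answer: 0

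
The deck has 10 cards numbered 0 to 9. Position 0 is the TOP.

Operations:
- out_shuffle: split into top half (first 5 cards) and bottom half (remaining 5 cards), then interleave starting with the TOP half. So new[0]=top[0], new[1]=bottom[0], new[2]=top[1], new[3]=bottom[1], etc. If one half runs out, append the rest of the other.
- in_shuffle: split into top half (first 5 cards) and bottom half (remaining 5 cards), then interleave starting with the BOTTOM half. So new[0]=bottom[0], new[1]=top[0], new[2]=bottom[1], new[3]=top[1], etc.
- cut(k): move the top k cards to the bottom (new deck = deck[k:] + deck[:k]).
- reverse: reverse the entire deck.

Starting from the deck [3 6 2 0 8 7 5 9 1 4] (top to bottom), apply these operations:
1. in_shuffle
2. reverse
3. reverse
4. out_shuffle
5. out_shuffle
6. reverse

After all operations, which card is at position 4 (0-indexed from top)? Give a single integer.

After op 1 (in_shuffle): [7 3 5 6 9 2 1 0 4 8]
After op 2 (reverse): [8 4 0 1 2 9 6 5 3 7]
After op 3 (reverse): [7 3 5 6 9 2 1 0 4 8]
After op 4 (out_shuffle): [7 2 3 1 5 0 6 4 9 8]
After op 5 (out_shuffle): [7 0 2 6 3 4 1 9 5 8]
After op 6 (reverse): [8 5 9 1 4 3 6 2 0 7]
Position 4: card 4.

Answer: 4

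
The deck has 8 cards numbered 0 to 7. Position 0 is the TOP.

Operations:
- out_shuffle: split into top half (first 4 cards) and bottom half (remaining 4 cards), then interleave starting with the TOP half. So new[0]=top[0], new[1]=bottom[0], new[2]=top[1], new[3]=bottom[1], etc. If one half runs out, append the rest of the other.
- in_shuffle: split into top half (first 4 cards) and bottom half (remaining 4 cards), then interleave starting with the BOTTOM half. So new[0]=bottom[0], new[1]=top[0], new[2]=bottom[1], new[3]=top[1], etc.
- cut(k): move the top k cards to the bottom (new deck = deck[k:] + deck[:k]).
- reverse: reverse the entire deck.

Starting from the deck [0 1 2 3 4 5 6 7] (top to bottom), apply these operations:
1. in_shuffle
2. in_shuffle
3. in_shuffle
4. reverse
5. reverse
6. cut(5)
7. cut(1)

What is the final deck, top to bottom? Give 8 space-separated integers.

Answer: 1 0 7 6 5 4 3 2

Derivation:
After op 1 (in_shuffle): [4 0 5 1 6 2 7 3]
After op 2 (in_shuffle): [6 4 2 0 7 5 3 1]
After op 3 (in_shuffle): [7 6 5 4 3 2 1 0]
After op 4 (reverse): [0 1 2 3 4 5 6 7]
After op 5 (reverse): [7 6 5 4 3 2 1 0]
After op 6 (cut(5)): [2 1 0 7 6 5 4 3]
After op 7 (cut(1)): [1 0 7 6 5 4 3 2]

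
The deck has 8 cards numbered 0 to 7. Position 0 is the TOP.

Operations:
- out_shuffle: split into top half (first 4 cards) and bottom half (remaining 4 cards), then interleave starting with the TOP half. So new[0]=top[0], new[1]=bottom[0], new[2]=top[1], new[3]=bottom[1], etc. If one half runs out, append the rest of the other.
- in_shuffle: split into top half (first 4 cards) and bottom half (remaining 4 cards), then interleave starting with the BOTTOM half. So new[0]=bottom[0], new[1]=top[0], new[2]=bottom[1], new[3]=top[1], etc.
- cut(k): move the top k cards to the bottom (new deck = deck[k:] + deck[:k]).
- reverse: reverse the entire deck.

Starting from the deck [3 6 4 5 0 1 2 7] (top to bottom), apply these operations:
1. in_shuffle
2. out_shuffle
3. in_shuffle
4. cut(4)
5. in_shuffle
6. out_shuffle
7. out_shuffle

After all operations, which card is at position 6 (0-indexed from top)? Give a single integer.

Answer: 5

Derivation:
After op 1 (in_shuffle): [0 3 1 6 2 4 7 5]
After op 2 (out_shuffle): [0 2 3 4 1 7 6 5]
After op 3 (in_shuffle): [1 0 7 2 6 3 5 4]
After op 4 (cut(4)): [6 3 5 4 1 0 7 2]
After op 5 (in_shuffle): [1 6 0 3 7 5 2 4]
After op 6 (out_shuffle): [1 7 6 5 0 2 3 4]
After op 7 (out_shuffle): [1 0 7 2 6 3 5 4]
Position 6: card 5.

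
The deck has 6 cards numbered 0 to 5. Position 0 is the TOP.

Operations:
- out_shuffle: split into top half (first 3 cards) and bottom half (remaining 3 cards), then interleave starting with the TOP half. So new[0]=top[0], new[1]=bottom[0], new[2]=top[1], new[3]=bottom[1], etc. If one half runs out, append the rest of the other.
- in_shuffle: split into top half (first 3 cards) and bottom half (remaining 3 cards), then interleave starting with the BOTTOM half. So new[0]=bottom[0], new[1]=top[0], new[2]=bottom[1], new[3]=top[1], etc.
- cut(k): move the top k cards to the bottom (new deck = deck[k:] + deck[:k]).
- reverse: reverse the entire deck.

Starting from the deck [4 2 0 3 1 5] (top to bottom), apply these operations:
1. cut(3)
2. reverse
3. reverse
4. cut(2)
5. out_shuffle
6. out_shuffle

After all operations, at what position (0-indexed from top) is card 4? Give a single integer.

Answer: 4

Derivation:
After op 1 (cut(3)): [3 1 5 4 2 0]
After op 2 (reverse): [0 2 4 5 1 3]
After op 3 (reverse): [3 1 5 4 2 0]
After op 4 (cut(2)): [5 4 2 0 3 1]
After op 5 (out_shuffle): [5 0 4 3 2 1]
After op 6 (out_shuffle): [5 3 0 2 4 1]
Card 4 is at position 4.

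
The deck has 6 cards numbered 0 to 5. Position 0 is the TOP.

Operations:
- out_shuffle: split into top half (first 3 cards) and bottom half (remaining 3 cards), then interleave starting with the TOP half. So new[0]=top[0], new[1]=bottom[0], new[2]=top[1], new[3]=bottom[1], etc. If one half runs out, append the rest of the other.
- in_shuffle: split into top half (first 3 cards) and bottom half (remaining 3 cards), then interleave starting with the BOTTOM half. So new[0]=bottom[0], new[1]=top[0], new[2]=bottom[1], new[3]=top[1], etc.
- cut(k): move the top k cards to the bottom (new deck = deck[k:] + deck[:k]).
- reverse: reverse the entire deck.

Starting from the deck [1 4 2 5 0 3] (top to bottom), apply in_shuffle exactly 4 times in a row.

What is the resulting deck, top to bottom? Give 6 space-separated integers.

Answer: 5 1 0 4 3 2

Derivation:
After op 1 (in_shuffle): [5 1 0 4 3 2]
After op 2 (in_shuffle): [4 5 3 1 2 0]
After op 3 (in_shuffle): [1 4 2 5 0 3]
After op 4 (in_shuffle): [5 1 0 4 3 2]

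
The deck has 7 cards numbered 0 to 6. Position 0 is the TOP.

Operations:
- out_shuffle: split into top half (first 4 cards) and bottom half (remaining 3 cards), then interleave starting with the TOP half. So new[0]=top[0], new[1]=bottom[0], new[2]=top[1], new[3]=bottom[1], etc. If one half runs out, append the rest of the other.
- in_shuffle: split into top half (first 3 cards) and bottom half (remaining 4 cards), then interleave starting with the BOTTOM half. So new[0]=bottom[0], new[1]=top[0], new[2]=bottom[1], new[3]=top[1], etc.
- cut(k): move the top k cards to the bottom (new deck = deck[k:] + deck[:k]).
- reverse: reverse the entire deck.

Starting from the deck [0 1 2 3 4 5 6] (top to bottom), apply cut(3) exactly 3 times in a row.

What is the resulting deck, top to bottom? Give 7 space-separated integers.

Answer: 2 3 4 5 6 0 1

Derivation:
After op 1 (cut(3)): [3 4 5 6 0 1 2]
After op 2 (cut(3)): [6 0 1 2 3 4 5]
After op 3 (cut(3)): [2 3 4 5 6 0 1]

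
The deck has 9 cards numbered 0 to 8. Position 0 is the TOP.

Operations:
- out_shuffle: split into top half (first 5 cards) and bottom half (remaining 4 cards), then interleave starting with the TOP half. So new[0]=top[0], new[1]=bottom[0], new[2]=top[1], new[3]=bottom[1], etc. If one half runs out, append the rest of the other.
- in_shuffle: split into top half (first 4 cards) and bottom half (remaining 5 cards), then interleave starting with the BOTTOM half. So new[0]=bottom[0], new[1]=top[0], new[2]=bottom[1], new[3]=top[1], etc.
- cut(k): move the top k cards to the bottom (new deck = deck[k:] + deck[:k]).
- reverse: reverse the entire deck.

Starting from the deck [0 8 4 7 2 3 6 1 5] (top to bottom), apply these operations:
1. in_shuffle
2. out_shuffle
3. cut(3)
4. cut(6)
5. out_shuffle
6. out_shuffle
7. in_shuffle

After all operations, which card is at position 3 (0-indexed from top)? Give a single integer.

Answer: 5

Derivation:
After op 1 (in_shuffle): [2 0 3 8 6 4 1 7 5]
After op 2 (out_shuffle): [2 4 0 1 3 7 8 5 6]
After op 3 (cut(3)): [1 3 7 8 5 6 2 4 0]
After op 4 (cut(6)): [2 4 0 1 3 7 8 5 6]
After op 5 (out_shuffle): [2 7 4 8 0 5 1 6 3]
After op 6 (out_shuffle): [2 5 7 1 4 6 8 3 0]
After op 7 (in_shuffle): [4 2 6 5 8 7 3 1 0]
Position 3: card 5.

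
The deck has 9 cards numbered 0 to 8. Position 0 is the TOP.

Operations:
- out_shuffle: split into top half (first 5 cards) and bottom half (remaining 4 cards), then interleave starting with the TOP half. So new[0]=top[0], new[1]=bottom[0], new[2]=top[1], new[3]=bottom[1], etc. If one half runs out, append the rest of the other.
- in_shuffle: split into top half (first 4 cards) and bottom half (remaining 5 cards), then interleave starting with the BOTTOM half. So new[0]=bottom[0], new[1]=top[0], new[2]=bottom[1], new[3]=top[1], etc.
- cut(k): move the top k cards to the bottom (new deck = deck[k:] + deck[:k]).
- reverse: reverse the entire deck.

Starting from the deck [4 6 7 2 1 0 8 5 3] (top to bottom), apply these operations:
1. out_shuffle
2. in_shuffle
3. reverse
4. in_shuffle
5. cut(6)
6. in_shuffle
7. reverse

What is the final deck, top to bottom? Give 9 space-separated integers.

After op 1 (out_shuffle): [4 0 6 8 7 5 2 3 1]
After op 2 (in_shuffle): [7 4 5 0 2 6 3 8 1]
After op 3 (reverse): [1 8 3 6 2 0 5 4 7]
After op 4 (in_shuffle): [2 1 0 8 5 3 4 6 7]
After op 5 (cut(6)): [4 6 7 2 1 0 8 5 3]
After op 6 (in_shuffle): [1 4 0 6 8 7 5 2 3]
After op 7 (reverse): [3 2 5 7 8 6 0 4 1]

Answer: 3 2 5 7 8 6 0 4 1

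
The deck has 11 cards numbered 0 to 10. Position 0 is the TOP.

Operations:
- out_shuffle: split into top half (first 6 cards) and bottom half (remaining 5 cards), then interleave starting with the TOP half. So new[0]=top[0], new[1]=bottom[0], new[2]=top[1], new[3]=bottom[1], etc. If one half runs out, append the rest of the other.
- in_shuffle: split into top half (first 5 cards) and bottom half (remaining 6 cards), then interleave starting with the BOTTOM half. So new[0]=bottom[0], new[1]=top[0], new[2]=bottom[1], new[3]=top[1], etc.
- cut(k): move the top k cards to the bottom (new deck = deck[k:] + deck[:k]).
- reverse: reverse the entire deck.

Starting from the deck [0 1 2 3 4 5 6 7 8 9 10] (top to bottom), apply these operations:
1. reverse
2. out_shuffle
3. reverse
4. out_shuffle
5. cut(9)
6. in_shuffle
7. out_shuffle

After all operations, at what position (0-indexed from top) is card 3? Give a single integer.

After op 1 (reverse): [10 9 8 7 6 5 4 3 2 1 0]
After op 2 (out_shuffle): [10 4 9 3 8 2 7 1 6 0 5]
After op 3 (reverse): [5 0 6 1 7 2 8 3 9 4 10]
After op 4 (out_shuffle): [5 8 0 3 6 9 1 4 7 10 2]
After op 5 (cut(9)): [10 2 5 8 0 3 6 9 1 4 7]
After op 6 (in_shuffle): [3 10 6 2 9 5 1 8 4 0 7]
After op 7 (out_shuffle): [3 1 10 8 6 4 2 0 9 7 5]
Card 3 is at position 0.

Answer: 0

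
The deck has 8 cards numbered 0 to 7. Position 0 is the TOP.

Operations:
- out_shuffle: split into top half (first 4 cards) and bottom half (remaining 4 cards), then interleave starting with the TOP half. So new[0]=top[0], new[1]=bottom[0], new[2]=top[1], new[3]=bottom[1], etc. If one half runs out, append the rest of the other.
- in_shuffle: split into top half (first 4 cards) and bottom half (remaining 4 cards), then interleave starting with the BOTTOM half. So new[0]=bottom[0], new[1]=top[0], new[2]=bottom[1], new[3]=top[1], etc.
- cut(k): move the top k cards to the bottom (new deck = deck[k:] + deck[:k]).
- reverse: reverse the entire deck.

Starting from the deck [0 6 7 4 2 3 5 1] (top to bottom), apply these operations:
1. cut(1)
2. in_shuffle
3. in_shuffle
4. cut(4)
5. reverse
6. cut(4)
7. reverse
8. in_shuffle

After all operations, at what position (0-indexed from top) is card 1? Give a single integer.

Answer: 1

Derivation:
After op 1 (cut(1)): [6 7 4 2 3 5 1 0]
After op 2 (in_shuffle): [3 6 5 7 1 4 0 2]
After op 3 (in_shuffle): [1 3 4 6 0 5 2 7]
After op 4 (cut(4)): [0 5 2 7 1 3 4 6]
After op 5 (reverse): [6 4 3 1 7 2 5 0]
After op 6 (cut(4)): [7 2 5 0 6 4 3 1]
After op 7 (reverse): [1 3 4 6 0 5 2 7]
After op 8 (in_shuffle): [0 1 5 3 2 4 7 6]
Card 1 is at position 1.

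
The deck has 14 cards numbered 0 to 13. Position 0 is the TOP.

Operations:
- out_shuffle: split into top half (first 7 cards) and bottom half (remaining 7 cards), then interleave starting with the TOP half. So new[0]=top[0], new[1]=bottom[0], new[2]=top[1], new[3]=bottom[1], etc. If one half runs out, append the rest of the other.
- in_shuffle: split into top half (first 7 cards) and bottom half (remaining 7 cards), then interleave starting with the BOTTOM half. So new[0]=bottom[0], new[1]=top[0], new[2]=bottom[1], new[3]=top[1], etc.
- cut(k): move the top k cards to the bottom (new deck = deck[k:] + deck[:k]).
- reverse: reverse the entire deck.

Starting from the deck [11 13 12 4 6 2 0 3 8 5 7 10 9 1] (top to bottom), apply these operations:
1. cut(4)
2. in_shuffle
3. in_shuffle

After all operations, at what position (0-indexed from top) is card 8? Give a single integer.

Answer: 4

Derivation:
After op 1 (cut(4)): [6 2 0 3 8 5 7 10 9 1 11 13 12 4]
After op 2 (in_shuffle): [10 6 9 2 1 0 11 3 13 8 12 5 4 7]
After op 3 (in_shuffle): [3 10 13 6 8 9 12 2 5 1 4 0 7 11]
Card 8 is at position 4.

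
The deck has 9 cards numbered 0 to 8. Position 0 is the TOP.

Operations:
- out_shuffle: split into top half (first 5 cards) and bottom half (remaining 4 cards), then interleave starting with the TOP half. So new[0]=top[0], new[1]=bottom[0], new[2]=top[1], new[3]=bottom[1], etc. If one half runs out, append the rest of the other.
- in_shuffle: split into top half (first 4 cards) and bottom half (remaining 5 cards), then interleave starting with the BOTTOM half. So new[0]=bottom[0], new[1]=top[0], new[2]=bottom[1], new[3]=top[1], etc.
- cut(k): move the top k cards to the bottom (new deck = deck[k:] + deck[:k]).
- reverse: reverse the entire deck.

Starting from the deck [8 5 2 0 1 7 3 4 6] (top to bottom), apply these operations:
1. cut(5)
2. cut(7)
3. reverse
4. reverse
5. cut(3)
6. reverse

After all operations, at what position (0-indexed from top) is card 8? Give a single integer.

After op 1 (cut(5)): [7 3 4 6 8 5 2 0 1]
After op 2 (cut(7)): [0 1 7 3 4 6 8 5 2]
After op 3 (reverse): [2 5 8 6 4 3 7 1 0]
After op 4 (reverse): [0 1 7 3 4 6 8 5 2]
After op 5 (cut(3)): [3 4 6 8 5 2 0 1 7]
After op 6 (reverse): [7 1 0 2 5 8 6 4 3]
Card 8 is at position 5.

Answer: 5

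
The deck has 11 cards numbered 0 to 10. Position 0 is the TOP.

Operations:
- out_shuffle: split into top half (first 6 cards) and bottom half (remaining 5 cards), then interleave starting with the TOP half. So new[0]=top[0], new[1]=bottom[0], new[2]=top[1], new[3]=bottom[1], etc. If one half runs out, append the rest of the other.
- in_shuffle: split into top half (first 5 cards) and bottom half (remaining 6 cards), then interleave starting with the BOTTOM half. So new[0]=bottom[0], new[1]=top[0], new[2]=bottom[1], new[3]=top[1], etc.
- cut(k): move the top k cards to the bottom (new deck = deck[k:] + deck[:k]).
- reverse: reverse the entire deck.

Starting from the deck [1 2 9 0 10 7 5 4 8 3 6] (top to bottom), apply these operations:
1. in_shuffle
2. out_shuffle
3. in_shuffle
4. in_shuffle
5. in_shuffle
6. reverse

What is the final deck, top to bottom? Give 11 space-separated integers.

After op 1 (in_shuffle): [7 1 5 2 4 9 8 0 3 10 6]
After op 2 (out_shuffle): [7 8 1 0 5 3 2 10 4 6 9]
After op 3 (in_shuffle): [3 7 2 8 10 1 4 0 6 5 9]
After op 4 (in_shuffle): [1 3 4 7 0 2 6 8 5 10 9]
After op 5 (in_shuffle): [2 1 6 3 8 4 5 7 10 0 9]
After op 6 (reverse): [9 0 10 7 5 4 8 3 6 1 2]

Answer: 9 0 10 7 5 4 8 3 6 1 2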